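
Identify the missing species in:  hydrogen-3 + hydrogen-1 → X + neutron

Conserve mass number: 3 + 1 = A + 1, so A = 3.
Conserve atomic number: 1 + 1 = Z + 0, so Z = 2.
Z = 2 is helium, so the species is helium-3.

He-3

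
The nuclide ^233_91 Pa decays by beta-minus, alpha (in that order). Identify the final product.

Start: (A, Z) = (233, 91).
After β⁻: (233, 92).
After α: (229, 90).
Z = 90 is thorium.

Th-229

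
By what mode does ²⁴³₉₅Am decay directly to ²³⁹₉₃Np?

ΔA = 239 − 243 = -4; ΔZ = 93 − 95 = -2.
A drops by 4 and Z drops by 2 — the signature of alpha emission.

alpha decay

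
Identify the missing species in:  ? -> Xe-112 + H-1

Conserve mass number: A = 112 + 1, so A = 113.
Conserve atomic number: Z = 54 + 1, so Z = 55.
Z = 55 is caesium, so the species is Cs-113.

Cs-113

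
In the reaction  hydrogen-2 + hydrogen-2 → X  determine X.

He-4

Conserve mass number: 2 + 2 = A, so A = 4.
Conserve atomic number: 1 + 1 = Z, so Z = 2.
A = 4 and Z = 2 is helium-4 — an alpha particle.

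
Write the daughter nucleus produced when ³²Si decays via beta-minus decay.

P-32

Beta-minus decay: mass number changes by +0, atomic number by +1.
A: 32 = 32; Z: 14 + 1 = 15.
Z = 15 is phosphorus, so the daughter is ³²P.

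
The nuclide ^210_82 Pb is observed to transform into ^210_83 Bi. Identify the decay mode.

beta-minus decay

ΔA = 210 − 210 = 0; ΔZ = 83 − 82 = +1.
A is unchanged and Z rises by 1 — a neutron has become a proton (β⁻ decay).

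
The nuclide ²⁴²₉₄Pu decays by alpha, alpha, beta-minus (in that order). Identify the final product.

Pa-234

Start: (A, Z) = (242, 94).
After α: (238, 92).
After α: (234, 90).
After β⁻: (234, 91).
Z = 91 is protactinium.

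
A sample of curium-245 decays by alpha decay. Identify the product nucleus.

Alpha decay: mass number changes by -4, atomic number by -2.
A: 245 − 4 = 241; Z: 96 − 2 = 94.
Z = 94 is plutonium, so the daughter is plutonium-241.

Pu-241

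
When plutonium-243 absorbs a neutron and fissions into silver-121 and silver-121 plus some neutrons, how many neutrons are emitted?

2

Conserve mass number: 244 = 121 + 121 + k, so k = 244 − 242 = 2.
Check atomic number: 94 = 47 + 47 + 0 = 94. ✓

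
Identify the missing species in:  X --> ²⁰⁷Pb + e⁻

Conserve mass number: A = 207 + 0, so A = 207.
Conserve atomic number: Z = 82 − 1, so Z = 81.
Z = 81 is thallium, so the species is ²⁰⁷Tl.

Tl-207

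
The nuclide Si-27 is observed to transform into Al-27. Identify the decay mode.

beta-plus decay or electron capture

ΔA = 27 − 27 = 0; ΔZ = 13 − 14 = -1.
A is unchanged and Z drops by 1 — a proton has become a neutron (β⁺ emission or electron capture).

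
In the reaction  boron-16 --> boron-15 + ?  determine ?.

Conserve mass number: 16 = 15 + A, so A = 1.
Conserve atomic number: 5 = 5 + Z, so Z = 0.
A = 1 and Z = 0 is neutron — a neutron.

neutron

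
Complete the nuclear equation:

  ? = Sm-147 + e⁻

Conserve mass number: A = 147 + 0, so A = 147.
Conserve atomic number: Z = 62 − 1, so Z = 61.
Z = 61 is promethium, so the species is Pm-147.

Pm-147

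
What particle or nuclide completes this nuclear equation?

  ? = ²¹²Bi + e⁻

Conserve mass number: A = 212 + 0, so A = 212.
Conserve atomic number: Z = 83 − 1, so Z = 82.
Z = 82 is lead, so the species is ²¹²Pb.

Pb-212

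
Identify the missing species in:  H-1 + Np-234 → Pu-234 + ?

Conserve mass number: 1 + 234 = 234 + A, so A = 1.
Conserve atomic number: 1 + 93 = 94 + Z, so Z = 0.
A = 1 and Z = 0 is n — a neutron.

neutron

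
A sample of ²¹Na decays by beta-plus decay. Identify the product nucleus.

Ne-21

Beta-plus decay: mass number changes by +0, atomic number by -1.
A: 21 = 21; Z: 11 − 1 = 10.
Z = 10 is neon, so the daughter is ²¹Ne.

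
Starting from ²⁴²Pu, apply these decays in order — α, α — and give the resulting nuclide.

Th-234

Start: (A, Z) = (242, 94).
After α: (238, 92).
After α: (234, 90).
Z = 90 is thorium.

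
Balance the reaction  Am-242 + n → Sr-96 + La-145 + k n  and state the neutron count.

2

Conserve mass number: 243 = 96 + 145 + k, so k = 243 − 241 = 2.
Check atomic number: 95 = 38 + 57 + 0 = 95. ✓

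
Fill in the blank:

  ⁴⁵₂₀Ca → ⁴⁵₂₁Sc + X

Conserve mass number: 45 = 45 + A, so A = 0.
Conserve atomic number: 20 = 21 + Z, so Z = -1.
A = 0 and Z = -1 is ⁰₋₁e — a beta-minus particle.

beta-minus particle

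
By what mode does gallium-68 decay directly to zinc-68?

beta-plus decay or electron capture

ΔA = 68 − 68 = 0; ΔZ = 30 − 31 = -1.
A is unchanged and Z drops by 1 — a proton has become a neutron (β⁺ emission or electron capture).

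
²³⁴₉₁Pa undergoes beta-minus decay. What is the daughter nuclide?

U-234

Beta-minus decay: mass number changes by +0, atomic number by +1.
A: 234 = 234; Z: 91 + 1 = 92.
Z = 92 is uranium, so the daughter is ²³⁴₉₂U.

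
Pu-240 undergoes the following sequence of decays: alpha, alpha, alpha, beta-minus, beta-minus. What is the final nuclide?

Start: (A, Z) = (240, 94).
After α: (236, 92).
After α: (232, 90).
After α: (228, 88).
After β⁻: (228, 89).
After β⁻: (228, 90).
Z = 90 is thorium.

Th-228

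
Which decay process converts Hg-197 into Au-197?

beta-plus decay or electron capture

ΔA = 197 − 197 = 0; ΔZ = 79 − 80 = -1.
A is unchanged and Z drops by 1 — a proton has become a neutron (β⁺ emission or electron capture).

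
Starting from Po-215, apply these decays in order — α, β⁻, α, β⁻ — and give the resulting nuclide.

Pb-207

Start: (A, Z) = (215, 84).
After α: (211, 82).
After β⁻: (211, 83).
After α: (207, 81).
After β⁻: (207, 82).
Z = 82 is lead.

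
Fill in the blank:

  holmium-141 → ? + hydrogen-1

Conserve mass number: 141 = A + 1, so A = 140.
Conserve atomic number: 67 = Z + 1, so Z = 66.
Z = 66 is dysprosium, so the species is dysprosium-140.

Dy-140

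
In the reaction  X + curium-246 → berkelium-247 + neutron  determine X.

Conserve mass number: A + 246 = 247 + 1, so A = 2.
Conserve atomic number: Z + 96 = 97 + 0, so Z = 1.
A = 2 and Z = 1 is hydrogen-2 — a deuteron.

deuteron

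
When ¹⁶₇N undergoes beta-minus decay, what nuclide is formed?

Beta-minus decay: mass number changes by +0, atomic number by +1.
A: 16 = 16; Z: 7 + 1 = 8.
Z = 8 is oxygen, so the daughter is ¹⁶₈O.

O-16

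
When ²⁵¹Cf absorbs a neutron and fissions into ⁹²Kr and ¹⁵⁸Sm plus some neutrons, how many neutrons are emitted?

2

Conserve mass number: 252 = 92 + 158 + k, so k = 252 − 250 = 2.
Check atomic number: 98 = 36 + 62 + 0 = 98. ✓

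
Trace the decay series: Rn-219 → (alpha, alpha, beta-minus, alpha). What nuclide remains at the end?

Tl-207

Start: (A, Z) = (219, 86).
After α: (215, 84).
After α: (211, 82).
After β⁻: (211, 83).
After α: (207, 81).
Z = 81 is thallium.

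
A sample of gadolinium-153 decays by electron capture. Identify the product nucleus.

Eu-153

Electron capture: mass number changes by +0, atomic number by -1.
A: 153 = 153; Z: 64 − 1 = 63.
Z = 63 is europium, so the daughter is europium-153.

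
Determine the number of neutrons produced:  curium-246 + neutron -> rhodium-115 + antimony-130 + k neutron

2

Conserve mass number: 247 = 115 + 130 + k, so k = 247 − 245 = 2.
Check atomic number: 96 = 45 + 51 + 0 = 96. ✓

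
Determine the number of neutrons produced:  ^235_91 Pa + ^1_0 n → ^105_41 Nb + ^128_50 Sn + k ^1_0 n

Conserve mass number: 236 = 105 + 128 + k, so k = 236 − 233 = 3.
Check atomic number: 91 = 41 + 50 + 0 = 91. ✓

3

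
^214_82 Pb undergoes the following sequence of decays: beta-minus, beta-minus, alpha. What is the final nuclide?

Pb-210

Start: (A, Z) = (214, 82).
After β⁻: (214, 83).
After β⁻: (214, 84).
After α: (210, 82).
Z = 82 is lead.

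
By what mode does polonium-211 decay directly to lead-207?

alpha decay

ΔA = 207 − 211 = -4; ΔZ = 82 − 84 = -2.
A drops by 4 and Z drops by 2 — the signature of alpha emission.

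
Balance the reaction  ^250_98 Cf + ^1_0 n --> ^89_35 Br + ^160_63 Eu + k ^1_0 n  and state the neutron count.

Conserve mass number: 251 = 89 + 160 + k, so k = 251 − 249 = 2.
Check atomic number: 98 = 35 + 63 + 0 = 98. ✓

2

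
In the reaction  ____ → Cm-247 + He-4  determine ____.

Cf-251

Conserve mass number: A = 247 + 4, so A = 251.
Conserve atomic number: Z = 96 + 2, so Z = 98.
Z = 98 is californium, so the species is Cf-251.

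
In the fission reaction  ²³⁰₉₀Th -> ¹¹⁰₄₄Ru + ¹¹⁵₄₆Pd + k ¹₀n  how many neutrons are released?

Conserve mass number: 230 = 110 + 115 + k, so k = 230 − 225 = 5.
Check atomic number: 90 = 44 + 46 + 0 = 90. ✓

5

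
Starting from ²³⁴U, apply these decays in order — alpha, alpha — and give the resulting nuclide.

Start: (A, Z) = (234, 92).
After α: (230, 90).
After α: (226, 88).
Z = 88 is radium.

Ra-226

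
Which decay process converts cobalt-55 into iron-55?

beta-plus decay or electron capture

ΔA = 55 − 55 = 0; ΔZ = 26 − 27 = -1.
A is unchanged and Z drops by 1 — a proton has become a neutron (β⁺ emission or electron capture).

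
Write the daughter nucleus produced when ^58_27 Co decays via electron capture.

Fe-58

Electron capture: mass number changes by +0, atomic number by -1.
A: 58 = 58; Z: 27 − 1 = 26.
Z = 26 is iron, so the daughter is ^58_26 Fe.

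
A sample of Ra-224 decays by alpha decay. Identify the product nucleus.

Rn-220

Alpha decay: mass number changes by -4, atomic number by -2.
A: 224 − 4 = 220; Z: 88 − 2 = 86.
Z = 86 is radon, so the daughter is Rn-220.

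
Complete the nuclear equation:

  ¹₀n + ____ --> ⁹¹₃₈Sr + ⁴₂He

Zr-94

Conserve mass number: 1 + A = 91 + 4, so A = 94.
Conserve atomic number: 0 + Z = 38 + 2, so Z = 40.
Z = 40 is zirconium, so the species is ⁹⁴₄₀Zr.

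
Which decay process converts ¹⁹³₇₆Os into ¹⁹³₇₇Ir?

ΔA = 193 − 193 = 0; ΔZ = 77 − 76 = +1.
A is unchanged and Z rises by 1 — a neutron has become a proton (β⁻ decay).

beta-minus decay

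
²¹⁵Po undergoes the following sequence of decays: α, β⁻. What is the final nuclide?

Bi-211

Start: (A, Z) = (215, 84).
After α: (211, 82).
After β⁻: (211, 83).
Z = 83 is bismuth.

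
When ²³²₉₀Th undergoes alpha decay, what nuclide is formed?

Ra-228

Alpha decay: mass number changes by -4, atomic number by -2.
A: 232 − 4 = 228; Z: 90 − 2 = 88.
Z = 88 is radium, so the daughter is ²²⁸₈₈Ra.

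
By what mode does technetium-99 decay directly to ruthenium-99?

beta-minus decay

ΔA = 99 − 99 = 0; ΔZ = 44 − 43 = +1.
A is unchanged and Z rises by 1 — a neutron has become a proton (β⁻ decay).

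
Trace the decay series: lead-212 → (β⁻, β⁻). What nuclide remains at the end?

Po-212

Start: (A, Z) = (212, 82).
After β⁻: (212, 83).
After β⁻: (212, 84).
Z = 84 is polonium.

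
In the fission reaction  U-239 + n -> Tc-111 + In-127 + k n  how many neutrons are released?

2

Conserve mass number: 240 = 111 + 127 + k, so k = 240 − 238 = 2.
Check atomic number: 92 = 43 + 49 + 0 = 92. ✓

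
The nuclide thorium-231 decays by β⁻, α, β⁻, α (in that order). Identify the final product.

Ra-223

Start: (A, Z) = (231, 90).
After β⁻: (231, 91).
After α: (227, 89).
After β⁻: (227, 90).
After α: (223, 88).
Z = 88 is radium.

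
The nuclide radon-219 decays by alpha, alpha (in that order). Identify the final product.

Start: (A, Z) = (219, 86).
After α: (215, 84).
After α: (211, 82).
Z = 82 is lead.

Pb-211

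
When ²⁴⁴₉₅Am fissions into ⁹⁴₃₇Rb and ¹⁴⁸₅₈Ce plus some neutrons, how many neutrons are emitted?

2

Conserve mass number: 244 = 94 + 148 + k, so k = 244 − 242 = 2.
Check atomic number: 95 = 37 + 58 + 0 = 95. ✓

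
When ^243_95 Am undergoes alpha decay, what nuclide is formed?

Np-239

Alpha decay: mass number changes by -4, atomic number by -2.
A: 243 − 4 = 239; Z: 95 − 2 = 93.
Z = 93 is neptunium, so the daughter is ^239_93 Np.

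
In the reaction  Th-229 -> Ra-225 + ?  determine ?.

Conserve mass number: 229 = 225 + A, so A = 4.
Conserve atomic number: 90 = 88 + Z, so Z = 2.
A = 4 and Z = 2 is He-4 — an alpha particle.

alpha particle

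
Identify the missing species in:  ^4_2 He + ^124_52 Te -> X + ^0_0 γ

Conserve mass number: 4 + 124 = A + 0, so A = 128.
Conserve atomic number: 2 + 52 = Z + 0, so Z = 54.
Z = 54 is xenon, so the species is ^128_54 Xe.

Xe-128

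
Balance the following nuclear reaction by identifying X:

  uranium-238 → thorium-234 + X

Conserve mass number: 238 = 234 + A, so A = 4.
Conserve atomic number: 92 = 90 + Z, so Z = 2.
A = 4 and Z = 2 is helium-4 — an alpha particle.

alpha particle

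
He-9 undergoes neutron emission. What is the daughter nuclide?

Neutron emission: mass number changes by -1, atomic number by +0.
A: 9 − 1 = 8; Z: 2 = 2.
Z = 2 is helium, so the daughter is He-8.

He-8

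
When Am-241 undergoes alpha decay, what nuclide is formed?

Alpha decay: mass number changes by -4, atomic number by -2.
A: 241 − 4 = 237; Z: 95 − 2 = 93.
Z = 93 is neptunium, so the daughter is Np-237.

Np-237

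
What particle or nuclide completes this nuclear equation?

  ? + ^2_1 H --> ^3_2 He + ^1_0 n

Conserve mass number: A + 2 = 3 + 1, so A = 2.
Conserve atomic number: Z + 1 = 2 + 0, so Z = 1.
A = 2 and Z = 1 is ^2_1 H — a deuteron.

deuteron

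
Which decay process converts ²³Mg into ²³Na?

ΔA = 23 − 23 = 0; ΔZ = 11 − 12 = -1.
A is unchanged and Z drops by 1 — a proton has become a neutron (β⁺ emission or electron capture).

beta-plus decay or electron capture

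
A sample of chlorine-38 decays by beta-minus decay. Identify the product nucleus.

Ar-38

Beta-minus decay: mass number changes by +0, atomic number by +1.
A: 38 = 38; Z: 17 + 1 = 18.
Z = 18 is argon, so the daughter is argon-38.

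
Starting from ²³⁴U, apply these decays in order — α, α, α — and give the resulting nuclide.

Rn-222

Start: (A, Z) = (234, 92).
After α: (230, 90).
After α: (226, 88).
After α: (222, 86).
Z = 86 is radon.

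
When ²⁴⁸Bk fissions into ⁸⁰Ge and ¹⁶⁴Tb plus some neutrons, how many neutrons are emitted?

4

Conserve mass number: 248 = 80 + 164 + k, so k = 248 − 244 = 4.
Check atomic number: 97 = 32 + 65 + 0 = 97. ✓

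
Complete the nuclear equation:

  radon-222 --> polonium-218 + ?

Conserve mass number: 222 = 218 + A, so A = 4.
Conserve atomic number: 86 = 84 + Z, so Z = 2.
A = 4 and Z = 2 is helium-4 — an alpha particle.

alpha particle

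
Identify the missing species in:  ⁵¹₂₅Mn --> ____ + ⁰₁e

Conserve mass number: 51 = A + 0, so A = 51.
Conserve atomic number: 25 = Z + 1, so Z = 24.
Z = 24 is chromium, so the species is ⁵¹₂₄Cr.

Cr-51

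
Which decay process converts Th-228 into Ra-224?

ΔA = 224 − 228 = -4; ΔZ = 88 − 90 = -2.
A drops by 4 and Z drops by 2 — the signature of alpha emission.

alpha decay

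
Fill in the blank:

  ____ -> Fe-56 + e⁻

Conserve mass number: A = 56 + 0, so A = 56.
Conserve atomic number: Z = 26 − 1, so Z = 25.
Z = 25 is manganese, so the species is Mn-56.

Mn-56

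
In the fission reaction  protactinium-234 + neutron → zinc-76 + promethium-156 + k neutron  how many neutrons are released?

3

Conserve mass number: 235 = 76 + 156 + k, so k = 235 − 232 = 3.
Check atomic number: 91 = 30 + 61 + 0 = 91. ✓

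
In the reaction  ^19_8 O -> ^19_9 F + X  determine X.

beta-minus particle

Conserve mass number: 19 = 19 + A, so A = 0.
Conserve atomic number: 8 = 9 + Z, so Z = -1.
A = 0 and Z = -1 is ^0_-1 e — a beta-minus particle.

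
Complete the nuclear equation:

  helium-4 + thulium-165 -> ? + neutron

Conserve mass number: 4 + 165 = A + 1, so A = 168.
Conserve atomic number: 2 + 69 = Z + 0, so Z = 71.
Z = 71 is lutetium, so the species is lutetium-168.

Lu-168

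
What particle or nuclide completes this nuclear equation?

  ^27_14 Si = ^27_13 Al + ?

Conserve mass number: 27 = 27 + A, so A = 0.
Conserve atomic number: 14 = 13 + Z, so Z = 1.
A = 0 and Z = 1 is ^0_1 e — a positron.

positron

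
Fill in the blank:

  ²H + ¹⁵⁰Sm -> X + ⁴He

Pm-148

Conserve mass number: 2 + 150 = A + 4, so A = 148.
Conserve atomic number: 1 + 62 = Z + 2, so Z = 61.
Z = 61 is promethium, so the species is ¹⁴⁸Pm.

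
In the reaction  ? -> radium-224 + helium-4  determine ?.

Th-228

Conserve mass number: A = 224 + 4, so A = 228.
Conserve atomic number: Z = 88 + 2, so Z = 90.
Z = 90 is thorium, so the species is thorium-228.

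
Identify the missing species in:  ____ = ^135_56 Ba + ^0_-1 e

Cs-135

Conserve mass number: A = 135 + 0, so A = 135.
Conserve atomic number: Z = 56 − 1, so Z = 55.
Z = 55 is caesium, so the species is ^135_55 Cs.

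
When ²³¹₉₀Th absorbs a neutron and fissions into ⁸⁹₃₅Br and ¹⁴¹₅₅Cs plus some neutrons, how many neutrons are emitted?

2

Conserve mass number: 232 = 89 + 141 + k, so k = 232 − 230 = 2.
Check atomic number: 90 = 35 + 55 + 0 = 90. ✓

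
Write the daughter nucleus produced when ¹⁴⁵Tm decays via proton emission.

Proton emission: mass number changes by -1, atomic number by -1.
A: 145 − 1 = 144; Z: 69 − 1 = 68.
Z = 68 is erbium, so the daughter is ¹⁴⁴Er.

Er-144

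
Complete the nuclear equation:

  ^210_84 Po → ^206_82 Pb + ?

alpha particle

Conserve mass number: 210 = 206 + A, so A = 4.
Conserve atomic number: 84 = 82 + Z, so Z = 2.
A = 4 and Z = 2 is ^4_2 He — an alpha particle.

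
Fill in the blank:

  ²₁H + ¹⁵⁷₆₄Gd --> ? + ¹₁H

Gd-158

Conserve mass number: 2 + 157 = A + 1, so A = 158.
Conserve atomic number: 1 + 64 = Z + 1, so Z = 64.
Z = 64 is gadolinium, so the species is ¹⁵⁸₆₄Gd.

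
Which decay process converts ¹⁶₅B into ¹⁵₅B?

neutron emission

ΔA = 15 − 16 = -1; ΔZ = 5 − 5 = +0.
A drops by 1 with Z unchanged — a neutron was emitted.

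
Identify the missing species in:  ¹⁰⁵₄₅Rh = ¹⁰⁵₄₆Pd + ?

Conserve mass number: 105 = 105 + A, so A = 0.
Conserve atomic number: 45 = 46 + Z, so Z = -1.
A = 0 and Z = -1 is ⁰₋₁e — a beta-minus particle.

beta-minus particle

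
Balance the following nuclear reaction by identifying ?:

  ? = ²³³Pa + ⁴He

Np-237

Conserve mass number: A = 233 + 4, so A = 237.
Conserve atomic number: Z = 91 + 2, so Z = 93.
Z = 93 is neptunium, so the species is ²³⁷Np.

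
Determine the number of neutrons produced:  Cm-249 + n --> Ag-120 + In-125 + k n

Conserve mass number: 250 = 120 + 125 + k, so k = 250 − 245 = 5.
Check atomic number: 96 = 47 + 49 + 0 = 96. ✓

5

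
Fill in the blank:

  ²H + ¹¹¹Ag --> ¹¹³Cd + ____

gamma ray

Conserve mass number: 2 + 111 = 113 + A, so A = 0.
Conserve atomic number: 1 + 47 = 48 + Z, so Z = 0.
A = 0 and Z = 0 is γ — a gamma ray.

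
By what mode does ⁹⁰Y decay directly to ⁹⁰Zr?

beta-minus decay

ΔA = 90 − 90 = 0; ΔZ = 40 − 39 = +1.
A is unchanged and Z rises by 1 — a neutron has become a proton (β⁻ decay).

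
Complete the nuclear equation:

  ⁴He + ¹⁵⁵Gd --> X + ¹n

Dy-158

Conserve mass number: 4 + 155 = A + 1, so A = 158.
Conserve atomic number: 2 + 64 = Z + 0, so Z = 66.
Z = 66 is dysprosium, so the species is ¹⁵⁸Dy.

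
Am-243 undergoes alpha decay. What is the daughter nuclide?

Alpha decay: mass number changes by -4, atomic number by -2.
A: 243 − 4 = 239; Z: 95 − 2 = 93.
Z = 93 is neptunium, so the daughter is Np-239.

Np-239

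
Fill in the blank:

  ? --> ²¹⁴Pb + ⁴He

Conserve mass number: A = 214 + 4, so A = 218.
Conserve atomic number: Z = 82 + 2, so Z = 84.
Z = 84 is polonium, so the species is ²¹⁸Po.

Po-218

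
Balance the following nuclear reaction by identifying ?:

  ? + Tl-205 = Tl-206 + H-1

deuteron

Conserve mass number: A + 205 = 206 + 1, so A = 2.
Conserve atomic number: Z + 81 = 81 + 1, so Z = 1.
A = 2 and Z = 1 is H-2 — a deuteron.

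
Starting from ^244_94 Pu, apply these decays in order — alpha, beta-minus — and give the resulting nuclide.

Start: (A, Z) = (244, 94).
After α: (240, 92).
After β⁻: (240, 93).
Z = 93 is neptunium.

Np-240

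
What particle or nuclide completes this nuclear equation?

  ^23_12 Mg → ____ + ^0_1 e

Conserve mass number: 23 = A + 0, so A = 23.
Conserve atomic number: 12 = Z + 1, so Z = 11.
Z = 11 is sodium, so the species is ^23_11 Na.

Na-23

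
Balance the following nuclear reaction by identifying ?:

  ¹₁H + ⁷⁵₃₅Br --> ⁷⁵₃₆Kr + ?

Conserve mass number: 1 + 75 = 75 + A, so A = 1.
Conserve atomic number: 1 + 35 = 36 + Z, so Z = 0.
A = 1 and Z = 0 is ¹₀n — a neutron.

neutron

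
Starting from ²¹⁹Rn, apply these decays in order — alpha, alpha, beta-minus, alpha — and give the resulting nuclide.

Start: (A, Z) = (219, 86).
After α: (215, 84).
After α: (211, 82).
After β⁻: (211, 83).
After α: (207, 81).
Z = 81 is thallium.

Tl-207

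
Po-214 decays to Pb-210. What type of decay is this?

ΔA = 210 − 214 = -4; ΔZ = 82 − 84 = -2.
A drops by 4 and Z drops by 2 — the signature of alpha emission.

alpha decay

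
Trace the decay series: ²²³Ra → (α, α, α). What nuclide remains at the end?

Pb-211

Start: (A, Z) = (223, 88).
After α: (219, 86).
After α: (215, 84).
After α: (211, 82).
Z = 82 is lead.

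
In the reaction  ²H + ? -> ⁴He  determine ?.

Conserve mass number: 2 + A = 4, so A = 2.
Conserve atomic number: 1 + Z = 2, so Z = 1.
A = 2 and Z = 1 is ²H — a deuteron.

deuteron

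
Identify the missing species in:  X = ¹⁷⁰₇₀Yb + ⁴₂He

Hf-174

Conserve mass number: A = 170 + 4, so A = 174.
Conserve atomic number: Z = 70 + 2, so Z = 72.
Z = 72 is hafnium, so the species is ¹⁷⁴₇₂Hf.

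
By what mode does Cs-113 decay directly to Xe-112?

proton emission

ΔA = 112 − 113 = -1; ΔZ = 54 − 55 = -1.
A drops by 1 and Z drops by 1 — a proton was emitted.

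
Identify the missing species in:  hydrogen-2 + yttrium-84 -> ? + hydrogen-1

Conserve mass number: 2 + 84 = A + 1, so A = 85.
Conserve atomic number: 1 + 39 = Z + 1, so Z = 39.
Z = 39 is yttrium, so the species is yttrium-85.

Y-85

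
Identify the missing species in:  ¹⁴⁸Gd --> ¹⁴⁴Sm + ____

Conserve mass number: 148 = 144 + A, so A = 4.
Conserve atomic number: 64 = 62 + Z, so Z = 2.
A = 4 and Z = 2 is ⁴He — an alpha particle.

alpha particle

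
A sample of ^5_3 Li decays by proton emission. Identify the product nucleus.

He-4

Proton emission: mass number changes by -1, atomic number by -1.
A: 5 − 1 = 4; Z: 3 − 1 = 2.
Z = 2 is helium, so the daughter is ^4_2 He.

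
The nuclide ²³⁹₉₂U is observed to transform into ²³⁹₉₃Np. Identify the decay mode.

ΔA = 239 − 239 = 0; ΔZ = 93 − 92 = +1.
A is unchanged and Z rises by 1 — a neutron has become a proton (β⁻ decay).

beta-minus decay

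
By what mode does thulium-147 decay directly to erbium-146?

ΔA = 146 − 147 = -1; ΔZ = 68 − 69 = -1.
A drops by 1 and Z drops by 1 — a proton was emitted.

proton emission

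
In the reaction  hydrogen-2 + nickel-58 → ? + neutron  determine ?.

Cu-59

Conserve mass number: 2 + 58 = A + 1, so A = 59.
Conserve atomic number: 1 + 28 = Z + 0, so Z = 29.
Z = 29 is copper, so the species is copper-59.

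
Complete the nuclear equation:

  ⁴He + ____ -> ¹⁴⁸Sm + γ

Nd-144

Conserve mass number: 4 + A = 148 + 0, so A = 144.
Conserve atomic number: 2 + Z = 62 + 0, so Z = 60.
Z = 60 is neodymium, so the species is ¹⁴⁴Nd.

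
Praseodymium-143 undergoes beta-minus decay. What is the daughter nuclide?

Nd-143

Beta-minus decay: mass number changes by +0, atomic number by +1.
A: 143 = 143; Z: 59 + 1 = 60.
Z = 60 is neodymium, so the daughter is neodymium-143.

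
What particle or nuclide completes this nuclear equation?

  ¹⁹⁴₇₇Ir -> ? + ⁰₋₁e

Pt-194

Conserve mass number: 194 = A + 0, so A = 194.
Conserve atomic number: 77 = Z − 1, so Z = 78.
Z = 78 is platinum, so the species is ¹⁹⁴₇₈Pt.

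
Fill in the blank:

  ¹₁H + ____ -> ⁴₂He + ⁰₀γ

triton

Conserve mass number: 1 + A = 4 + 0, so A = 3.
Conserve atomic number: 1 + Z = 2 + 0, so Z = 1.
A = 3 and Z = 1 is ³₁H — a triton.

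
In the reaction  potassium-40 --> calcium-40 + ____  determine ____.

Conserve mass number: 40 = 40 + A, so A = 0.
Conserve atomic number: 19 = 20 + Z, so Z = -1.
A = 0 and Z = -1 is e⁻ — a beta-minus particle.

beta-minus particle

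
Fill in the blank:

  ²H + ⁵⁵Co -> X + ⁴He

Conserve mass number: 2 + 55 = A + 4, so A = 53.
Conserve atomic number: 1 + 27 = Z + 2, so Z = 26.
Z = 26 is iron, so the species is ⁵³Fe.

Fe-53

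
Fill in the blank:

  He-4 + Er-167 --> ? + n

Yb-170

Conserve mass number: 4 + 167 = A + 1, so A = 170.
Conserve atomic number: 2 + 68 = Z + 0, so Z = 70.
Z = 70 is ytterbium, so the species is Yb-170.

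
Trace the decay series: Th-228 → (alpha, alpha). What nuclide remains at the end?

Start: (A, Z) = (228, 90).
After α: (224, 88).
After α: (220, 86).
Z = 86 is radon.

Rn-220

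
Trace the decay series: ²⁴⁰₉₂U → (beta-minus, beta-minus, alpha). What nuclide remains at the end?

Start: (A, Z) = (240, 92).
After β⁻: (240, 93).
After β⁻: (240, 94).
After α: (236, 92).
Z = 92 is uranium.

U-236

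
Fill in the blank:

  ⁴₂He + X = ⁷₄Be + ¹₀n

Conserve mass number: 4 + A = 7 + 1, so A = 4.
Conserve atomic number: 2 + Z = 4 + 0, so Z = 2.
A = 4 and Z = 2 is ⁴₂He — an alpha particle.

alpha particle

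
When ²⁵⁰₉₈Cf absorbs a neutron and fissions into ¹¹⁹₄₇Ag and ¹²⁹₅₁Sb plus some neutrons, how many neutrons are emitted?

3

Conserve mass number: 251 = 119 + 129 + k, so k = 251 − 248 = 3.
Check atomic number: 98 = 47 + 51 + 0 = 98. ✓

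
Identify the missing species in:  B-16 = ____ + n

Conserve mass number: 16 = A + 1, so A = 15.
Conserve atomic number: 5 = Z + 0, so Z = 5.
Z = 5 is boron, so the species is B-15.

B-15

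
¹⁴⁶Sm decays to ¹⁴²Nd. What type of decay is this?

ΔA = 142 − 146 = -4; ΔZ = 60 − 62 = -2.
A drops by 4 and Z drops by 2 — the signature of alpha emission.

alpha decay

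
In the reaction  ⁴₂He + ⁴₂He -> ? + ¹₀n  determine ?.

Conserve mass number: 4 + 4 = A + 1, so A = 7.
Conserve atomic number: 2 + 2 = Z + 0, so Z = 4.
Z = 4 is beryllium, so the species is ⁷₄Be.

Be-7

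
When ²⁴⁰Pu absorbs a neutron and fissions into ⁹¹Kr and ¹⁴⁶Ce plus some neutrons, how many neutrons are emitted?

Conserve mass number: 241 = 91 + 146 + k, so k = 241 − 237 = 4.
Check atomic number: 94 = 36 + 58 + 0 = 94. ✓

4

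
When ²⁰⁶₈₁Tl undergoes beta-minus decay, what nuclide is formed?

Pb-206

Beta-minus decay: mass number changes by +0, atomic number by +1.
A: 206 = 206; Z: 81 + 1 = 82.
Z = 82 is lead, so the daughter is ²⁰⁶₈₂Pb.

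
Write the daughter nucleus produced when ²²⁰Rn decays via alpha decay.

Po-216

Alpha decay: mass number changes by -4, atomic number by -2.
A: 220 − 4 = 216; Z: 86 − 2 = 84.
Z = 84 is polonium, so the daughter is ²¹⁶Po.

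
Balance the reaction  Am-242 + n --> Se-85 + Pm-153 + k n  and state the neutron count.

Conserve mass number: 243 = 85 + 153 + k, so k = 243 − 238 = 5.
Check atomic number: 95 = 34 + 61 + 0 = 95. ✓

5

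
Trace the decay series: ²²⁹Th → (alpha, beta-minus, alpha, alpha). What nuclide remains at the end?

Start: (A, Z) = (229, 90).
After α: (225, 88).
After β⁻: (225, 89).
After α: (221, 87).
After α: (217, 85).
Z = 85 is astatine.

At-217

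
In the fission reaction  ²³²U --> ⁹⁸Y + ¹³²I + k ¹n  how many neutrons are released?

Conserve mass number: 232 = 98 + 132 + k, so k = 232 − 230 = 2.
Check atomic number: 92 = 39 + 53 + 0 = 92. ✓

2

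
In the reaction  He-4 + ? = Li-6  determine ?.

deuteron

Conserve mass number: 4 + A = 6, so A = 2.
Conserve atomic number: 2 + Z = 3, so Z = 1.
A = 2 and Z = 1 is H-2 — a deuteron.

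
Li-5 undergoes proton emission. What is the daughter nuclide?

He-4

Proton emission: mass number changes by -1, atomic number by -1.
A: 5 − 1 = 4; Z: 3 − 1 = 2.
Z = 2 is helium, so the daughter is He-4.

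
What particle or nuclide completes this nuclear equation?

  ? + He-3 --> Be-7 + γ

alpha particle

Conserve mass number: A + 3 = 7 + 0, so A = 4.
Conserve atomic number: Z + 2 = 4 + 0, so Z = 2.
A = 4 and Z = 2 is He-4 — an alpha particle.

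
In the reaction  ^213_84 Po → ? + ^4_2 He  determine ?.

Pb-209

Conserve mass number: 213 = A + 4, so A = 209.
Conserve atomic number: 84 = Z + 2, so Z = 82.
Z = 82 is lead, so the species is ^209_82 Pb.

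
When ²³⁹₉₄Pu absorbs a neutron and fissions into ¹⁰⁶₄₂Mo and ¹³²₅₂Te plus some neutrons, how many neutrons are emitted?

2

Conserve mass number: 240 = 106 + 132 + k, so k = 240 − 238 = 2.
Check atomic number: 94 = 42 + 52 + 0 = 94. ✓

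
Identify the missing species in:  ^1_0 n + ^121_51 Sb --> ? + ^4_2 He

In-118

Conserve mass number: 1 + 121 = A + 4, so A = 118.
Conserve atomic number: 0 + 51 = Z + 2, so Z = 49.
Z = 49 is indium, so the species is ^118_49 In.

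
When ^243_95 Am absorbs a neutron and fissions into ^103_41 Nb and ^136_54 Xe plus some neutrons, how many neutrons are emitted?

Conserve mass number: 244 = 103 + 136 + k, so k = 244 − 239 = 5.
Check atomic number: 95 = 41 + 54 + 0 = 95. ✓

5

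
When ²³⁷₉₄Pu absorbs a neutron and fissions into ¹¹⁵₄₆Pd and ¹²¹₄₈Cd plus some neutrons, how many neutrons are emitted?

Conserve mass number: 238 = 115 + 121 + k, so k = 238 − 236 = 2.
Check atomic number: 94 = 46 + 48 + 0 = 94. ✓

2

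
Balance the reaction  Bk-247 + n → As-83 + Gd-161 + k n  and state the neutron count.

Conserve mass number: 248 = 83 + 161 + k, so k = 248 − 244 = 4.
Check atomic number: 97 = 33 + 64 + 0 = 97. ✓

4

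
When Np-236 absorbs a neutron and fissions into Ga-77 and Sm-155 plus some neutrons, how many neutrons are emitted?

5

Conserve mass number: 237 = 77 + 155 + k, so k = 237 − 232 = 5.
Check atomic number: 93 = 31 + 62 + 0 = 93. ✓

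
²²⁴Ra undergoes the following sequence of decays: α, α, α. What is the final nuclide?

Pb-212

Start: (A, Z) = (224, 88).
After α: (220, 86).
After α: (216, 84).
After α: (212, 82).
Z = 82 is lead.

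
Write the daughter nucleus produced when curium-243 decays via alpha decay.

Alpha decay: mass number changes by -4, atomic number by -2.
A: 243 − 4 = 239; Z: 96 − 2 = 94.
Z = 94 is plutonium, so the daughter is plutonium-239.

Pu-239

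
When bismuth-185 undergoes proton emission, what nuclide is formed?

Pb-184

Proton emission: mass number changes by -1, atomic number by -1.
A: 185 − 1 = 184; Z: 83 − 1 = 82.
Z = 82 is lead, so the daughter is lead-184.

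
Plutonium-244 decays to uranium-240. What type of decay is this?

ΔA = 240 − 244 = -4; ΔZ = 92 − 94 = -2.
A drops by 4 and Z drops by 2 — the signature of alpha emission.

alpha decay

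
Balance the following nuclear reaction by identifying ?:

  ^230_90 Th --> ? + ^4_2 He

Ra-226

Conserve mass number: 230 = A + 4, so A = 226.
Conserve atomic number: 90 = Z + 2, so Z = 88.
Z = 88 is radium, so the species is ^226_88 Ra.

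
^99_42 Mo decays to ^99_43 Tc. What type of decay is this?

beta-minus decay

ΔA = 99 − 99 = 0; ΔZ = 43 − 42 = +1.
A is unchanged and Z rises by 1 — a neutron has become a proton (β⁻ decay).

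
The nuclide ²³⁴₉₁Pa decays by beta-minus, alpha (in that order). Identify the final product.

Start: (A, Z) = (234, 91).
After β⁻: (234, 92).
After α: (230, 90).
Z = 90 is thorium.

Th-230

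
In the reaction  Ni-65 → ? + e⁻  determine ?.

Cu-65

Conserve mass number: 65 = A + 0, so A = 65.
Conserve atomic number: 28 = Z − 1, so Z = 29.
Z = 29 is copper, so the species is Cu-65.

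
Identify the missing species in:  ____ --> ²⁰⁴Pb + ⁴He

Po-208

Conserve mass number: A = 204 + 4, so A = 208.
Conserve atomic number: Z = 82 + 2, so Z = 84.
Z = 84 is polonium, so the species is ²⁰⁸Po.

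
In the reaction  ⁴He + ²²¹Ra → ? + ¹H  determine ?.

Ac-224

Conserve mass number: 4 + 221 = A + 1, so A = 224.
Conserve atomic number: 2 + 88 = Z + 1, so Z = 89.
Z = 89 is actinium, so the species is ²²⁴Ac.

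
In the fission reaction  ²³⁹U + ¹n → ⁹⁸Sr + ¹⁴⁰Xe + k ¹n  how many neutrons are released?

2

Conserve mass number: 240 = 98 + 140 + k, so k = 240 − 238 = 2.
Check atomic number: 92 = 38 + 54 + 0 = 92. ✓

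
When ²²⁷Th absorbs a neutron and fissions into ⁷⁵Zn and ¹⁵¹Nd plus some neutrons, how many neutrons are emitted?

2

Conserve mass number: 228 = 75 + 151 + k, so k = 228 − 226 = 2.
Check atomic number: 90 = 30 + 60 + 0 = 90. ✓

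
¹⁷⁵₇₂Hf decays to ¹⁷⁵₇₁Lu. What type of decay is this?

ΔA = 175 − 175 = 0; ΔZ = 71 − 72 = -1.
A is unchanged and Z drops by 1 — a proton has become a neutron (β⁺ emission or electron capture).

beta-plus decay or electron capture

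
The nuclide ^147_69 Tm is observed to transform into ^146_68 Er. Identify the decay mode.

ΔA = 146 − 147 = -1; ΔZ = 68 − 69 = -1.
A drops by 1 and Z drops by 1 — a proton was emitted.

proton emission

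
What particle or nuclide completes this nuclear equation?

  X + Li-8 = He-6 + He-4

deuteron

Conserve mass number: A + 8 = 6 + 4, so A = 2.
Conserve atomic number: Z + 3 = 2 + 2, so Z = 1.
A = 2 and Z = 1 is H-2 — a deuteron.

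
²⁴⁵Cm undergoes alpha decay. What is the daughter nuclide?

Pu-241

Alpha decay: mass number changes by -4, atomic number by -2.
A: 245 − 4 = 241; Z: 96 − 2 = 94.
Z = 94 is plutonium, so the daughter is ²⁴¹Pu.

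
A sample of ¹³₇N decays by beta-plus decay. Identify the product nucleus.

Beta-plus decay: mass number changes by +0, atomic number by -1.
A: 13 = 13; Z: 7 − 1 = 6.
Z = 6 is carbon, so the daughter is ¹³₆C.

C-13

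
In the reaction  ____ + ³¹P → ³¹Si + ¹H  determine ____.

neutron

Conserve mass number: A + 31 = 31 + 1, so A = 1.
Conserve atomic number: Z + 15 = 14 + 1, so Z = 0.
A = 1 and Z = 0 is ¹n — a neutron.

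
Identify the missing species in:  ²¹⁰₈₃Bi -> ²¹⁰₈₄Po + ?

beta-minus particle

Conserve mass number: 210 = 210 + A, so A = 0.
Conserve atomic number: 83 = 84 + Z, so Z = -1.
A = 0 and Z = -1 is ⁰₋₁e — a beta-minus particle.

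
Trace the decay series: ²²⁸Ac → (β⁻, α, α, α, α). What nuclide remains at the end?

Pb-212

Start: (A, Z) = (228, 89).
After β⁻: (228, 90).
After α: (224, 88).
After α: (220, 86).
After α: (216, 84).
After α: (212, 82).
Z = 82 is lead.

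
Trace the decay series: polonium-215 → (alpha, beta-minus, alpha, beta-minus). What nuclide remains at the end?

Start: (A, Z) = (215, 84).
After α: (211, 82).
After β⁻: (211, 83).
After α: (207, 81).
After β⁻: (207, 82).
Z = 82 is lead.

Pb-207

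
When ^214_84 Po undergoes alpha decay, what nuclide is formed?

Alpha decay: mass number changes by -4, atomic number by -2.
A: 214 − 4 = 210; Z: 84 − 2 = 82.
Z = 82 is lead, so the daughter is ^210_82 Pb.

Pb-210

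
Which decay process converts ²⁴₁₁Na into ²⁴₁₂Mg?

ΔA = 24 − 24 = 0; ΔZ = 12 − 11 = +1.
A is unchanged and Z rises by 1 — a neutron has become a proton (β⁻ decay).

beta-minus decay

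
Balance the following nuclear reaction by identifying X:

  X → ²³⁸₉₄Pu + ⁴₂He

Cm-242

Conserve mass number: A = 238 + 4, so A = 242.
Conserve atomic number: Z = 94 + 2, so Z = 96.
Z = 96 is curium, so the species is ²⁴²₉₆Cm.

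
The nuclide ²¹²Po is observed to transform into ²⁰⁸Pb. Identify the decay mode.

ΔA = 208 − 212 = -4; ΔZ = 82 − 84 = -2.
A drops by 4 and Z drops by 2 — the signature of alpha emission.

alpha decay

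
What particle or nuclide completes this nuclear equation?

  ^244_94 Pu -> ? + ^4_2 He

U-240

Conserve mass number: 244 = A + 4, so A = 240.
Conserve atomic number: 94 = Z + 2, so Z = 92.
Z = 92 is uranium, so the species is ^240_92 U.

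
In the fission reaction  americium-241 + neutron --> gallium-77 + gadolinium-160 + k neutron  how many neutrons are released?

5

Conserve mass number: 242 = 77 + 160 + k, so k = 242 − 237 = 5.
Check atomic number: 95 = 31 + 64 + 0 = 95. ✓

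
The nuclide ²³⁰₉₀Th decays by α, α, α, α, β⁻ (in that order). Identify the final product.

Start: (A, Z) = (230, 90).
After α: (226, 88).
After α: (222, 86).
After α: (218, 84).
After α: (214, 82).
After β⁻: (214, 83).
Z = 83 is bismuth.

Bi-214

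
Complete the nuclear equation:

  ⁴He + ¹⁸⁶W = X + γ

Conserve mass number: 4 + 186 = A + 0, so A = 190.
Conserve atomic number: 2 + 74 = Z + 0, so Z = 76.
Z = 76 is osmium, so the species is ¹⁹⁰Os.

Os-190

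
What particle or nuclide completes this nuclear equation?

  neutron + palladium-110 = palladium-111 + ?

Conserve mass number: 1 + 110 = 111 + A, so A = 0.
Conserve atomic number: 0 + 46 = 46 + Z, so Z = 0.
A = 0 and Z = 0 is γ — a gamma ray.

gamma ray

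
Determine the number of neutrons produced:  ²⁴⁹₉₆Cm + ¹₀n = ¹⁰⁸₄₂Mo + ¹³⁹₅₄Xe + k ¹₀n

Conserve mass number: 250 = 108 + 139 + k, so k = 250 − 247 = 3.
Check atomic number: 96 = 42 + 54 + 0 = 96. ✓

3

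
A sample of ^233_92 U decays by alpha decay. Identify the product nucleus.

Th-229

Alpha decay: mass number changes by -4, atomic number by -2.
A: 233 − 4 = 229; Z: 92 − 2 = 90.
Z = 90 is thorium, so the daughter is ^229_90 Th.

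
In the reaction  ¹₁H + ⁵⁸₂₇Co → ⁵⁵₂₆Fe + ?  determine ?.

alpha particle

Conserve mass number: 1 + 58 = 55 + A, so A = 4.
Conserve atomic number: 1 + 27 = 26 + Z, so Z = 2.
A = 4 and Z = 2 is ⁴₂He — an alpha particle.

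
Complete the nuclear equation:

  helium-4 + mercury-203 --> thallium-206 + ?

proton

Conserve mass number: 4 + 203 = 206 + A, so A = 1.
Conserve atomic number: 2 + 80 = 81 + Z, so Z = 1.
A = 1 and Z = 1 is hydrogen-1 — a proton.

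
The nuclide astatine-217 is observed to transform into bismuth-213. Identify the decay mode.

alpha decay

ΔA = 213 − 217 = -4; ΔZ = 83 − 85 = -2.
A drops by 4 and Z drops by 2 — the signature of alpha emission.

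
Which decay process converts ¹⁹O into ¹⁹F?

beta-minus decay

ΔA = 19 − 19 = 0; ΔZ = 9 − 8 = +1.
A is unchanged and Z rises by 1 — a neutron has become a proton (β⁻ decay).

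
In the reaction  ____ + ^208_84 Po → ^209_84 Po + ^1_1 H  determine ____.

Conserve mass number: A + 208 = 209 + 1, so A = 2.
Conserve atomic number: Z + 84 = 84 + 1, so Z = 1.
A = 2 and Z = 1 is ^2_1 H — a deuteron.

deuteron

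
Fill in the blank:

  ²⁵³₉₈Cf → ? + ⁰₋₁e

Conserve mass number: 253 = A + 0, so A = 253.
Conserve atomic number: 98 = Z − 1, so Z = 99.
Z = 99 is einsteinium, so the species is ²⁵³₉₉Es.

Es-253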